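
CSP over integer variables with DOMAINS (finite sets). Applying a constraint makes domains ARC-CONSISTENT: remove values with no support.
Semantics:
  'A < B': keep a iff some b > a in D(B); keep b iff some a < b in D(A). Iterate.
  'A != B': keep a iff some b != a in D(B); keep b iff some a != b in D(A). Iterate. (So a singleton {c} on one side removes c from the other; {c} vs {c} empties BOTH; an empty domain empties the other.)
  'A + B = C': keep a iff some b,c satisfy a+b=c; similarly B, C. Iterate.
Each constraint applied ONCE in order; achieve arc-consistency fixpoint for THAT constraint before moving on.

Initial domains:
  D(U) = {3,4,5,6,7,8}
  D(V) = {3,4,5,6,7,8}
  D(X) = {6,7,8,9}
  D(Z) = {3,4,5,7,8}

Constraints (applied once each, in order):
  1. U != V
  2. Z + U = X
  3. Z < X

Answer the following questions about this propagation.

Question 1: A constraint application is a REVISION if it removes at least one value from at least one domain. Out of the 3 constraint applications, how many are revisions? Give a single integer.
Constraint 1 (U != V) on D(U)={3,4,5,6,7,8} D(V)={3,4,5,6,7,8}: no change => not a revision
Constraint 2 (Z + U = X) on D(Z)={3,4,5,7,8} D(U)={3,4,5,6,7,8} D(X)={6,7,8,9}: Z {3,4,5,7,8}->{3,4,5}; U {3,4,5,6,7,8}->{3,4,5,6} => REVISION
Constraint 3 (Z < X) on D(Z)={3,4,5} D(X)={6,7,8,9}: no change => not a revision
Total revisions = 1

Answer: 1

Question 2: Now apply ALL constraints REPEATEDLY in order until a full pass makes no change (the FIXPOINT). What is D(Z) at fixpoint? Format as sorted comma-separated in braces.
Answer: {3,4,5}

Derivation:
pass 0 (initial): D(Z)={3,4,5,7,8}
pass 1: U {3,4,5,6,7,8}->{3,4,5,6}; Z {3,4,5,7,8}->{3,4,5}
pass 2: no change
Fixpoint after 2 passes: D(Z) = {3,4,5}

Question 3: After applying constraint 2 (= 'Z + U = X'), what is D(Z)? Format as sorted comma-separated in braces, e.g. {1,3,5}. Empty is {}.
Answer: {3,4,5}

Derivation:
Constraint 1 (U != V) on D(U)={3,4,5,6,7,8} D(V)={3,4,5,6,7,8}: no change
Constraint 2 (Z + U = X) on D(Z)={3,4,5,7,8} D(U)={3,4,5,6,7,8} D(X)={6,7,8,9}: Z {3,4,5,7,8}->{3,4,5}; U {3,4,5,6,7,8}->{3,4,5,6}
So after constraint 2: D(Z) = {3,4,5}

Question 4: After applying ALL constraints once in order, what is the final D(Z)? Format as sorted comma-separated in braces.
Constraint 1 (U != V) on D(U)={3,4,5,6,7,8} D(V)={3,4,5,6,7,8}: no change
Constraint 2 (Z + U = X) on D(Z)={3,4,5,7,8} D(U)={3,4,5,6,7,8} D(X)={6,7,8,9}: Z {3,4,5,7,8}->{3,4,5}; U {3,4,5,6,7,8}->{3,4,5,6}
Constraint 3 (Z < X) on D(Z)={3,4,5} D(X)={6,7,8,9}: no change
So after all 3 constraints: D(Z) = {3,4,5}

Answer: {3,4,5}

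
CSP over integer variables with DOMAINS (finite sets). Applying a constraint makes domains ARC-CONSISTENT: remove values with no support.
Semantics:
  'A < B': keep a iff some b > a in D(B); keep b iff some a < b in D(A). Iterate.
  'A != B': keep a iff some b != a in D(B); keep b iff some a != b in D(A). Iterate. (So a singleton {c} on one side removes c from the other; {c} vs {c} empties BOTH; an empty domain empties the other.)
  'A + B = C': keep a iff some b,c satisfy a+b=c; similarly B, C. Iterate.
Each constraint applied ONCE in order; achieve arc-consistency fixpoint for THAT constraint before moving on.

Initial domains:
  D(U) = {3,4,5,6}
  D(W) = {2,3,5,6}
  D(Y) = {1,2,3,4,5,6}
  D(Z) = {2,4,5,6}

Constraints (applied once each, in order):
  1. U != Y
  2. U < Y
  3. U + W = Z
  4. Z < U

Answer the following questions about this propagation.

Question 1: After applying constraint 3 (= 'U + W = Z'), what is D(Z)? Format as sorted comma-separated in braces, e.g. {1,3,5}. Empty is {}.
Constraint 1 (U != Y) on D(U)={3,4,5,6} D(Y)={1,2,3,4,5,6}: no change
Constraint 2 (U < Y) on D(U)={3,4,5,6} D(Y)={1,2,3,4,5,6}: U {3,4,5,6}->{3,4,5}; Y {1,2,3,4,5,6}->{4,5,6}
Constraint 3 (U + W = Z) on D(U)={3,4,5} D(W)={2,3,5,6} D(Z)={2,4,5,6}: U {3,4,5}->{3,4}; W {2,3,5,6}->{2,3}; Z {2,4,5,6}->{5,6}
So after constraint 3: D(Z) = {5,6}

Answer: {5,6}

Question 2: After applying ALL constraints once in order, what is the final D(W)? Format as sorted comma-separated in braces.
Constraint 1 (U != Y) on D(U)={3,4,5,6} D(Y)={1,2,3,4,5,6}: no change
Constraint 2 (U < Y) on D(U)={3,4,5,6} D(Y)={1,2,3,4,5,6}: U {3,4,5,6}->{3,4,5}; Y {1,2,3,4,5,6}->{4,5,6}
Constraint 3 (U + W = Z) on D(U)={3,4,5} D(W)={2,3,5,6} D(Z)={2,4,5,6}: U {3,4,5}->{3,4}; W {2,3,5,6}->{2,3}; Z {2,4,5,6}->{5,6}
Constraint 4 (Z < U) on D(Z)={5,6} D(U)={3,4}: Z {5,6}->{}; U {3,4}->{}
So after all 4 constraints: D(W) = {2,3}

Answer: {2,3}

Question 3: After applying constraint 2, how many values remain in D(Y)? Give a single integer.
Answer: 3

Derivation:
Constraint 1 (U != Y) on D(U)={3,4,5,6} D(Y)={1,2,3,4,5,6}: no change
Constraint 2 (U < Y) on D(U)={3,4,5,6} D(Y)={1,2,3,4,5,6}: U {3,4,5,6}->{3,4,5}; Y {1,2,3,4,5,6}->{4,5,6}
So after constraint 2: D(Y)={4,5,6}, size = 3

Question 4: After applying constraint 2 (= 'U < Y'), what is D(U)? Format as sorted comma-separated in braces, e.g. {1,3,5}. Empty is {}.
Constraint 1 (U != Y) on D(U)={3,4,5,6} D(Y)={1,2,3,4,5,6}: no change
Constraint 2 (U < Y) on D(U)={3,4,5,6} D(Y)={1,2,3,4,5,6}: U {3,4,5,6}->{3,4,5}; Y {1,2,3,4,5,6}->{4,5,6}
So after constraint 2: D(U) = {3,4,5}

Answer: {3,4,5}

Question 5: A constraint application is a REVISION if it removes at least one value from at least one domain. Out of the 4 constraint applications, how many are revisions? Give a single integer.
Answer: 3

Derivation:
Constraint 1 (U != Y) on D(U)={3,4,5,6} D(Y)={1,2,3,4,5,6}: no change => not a revision
Constraint 2 (U < Y) on D(U)={3,4,5,6} D(Y)={1,2,3,4,5,6}: U {3,4,5,6}->{3,4,5}; Y {1,2,3,4,5,6}->{4,5,6} => REVISION
Constraint 3 (U + W = Z) on D(U)={3,4,5} D(W)={2,3,5,6} D(Z)={2,4,5,6}: U {3,4,5}->{3,4}; W {2,3,5,6}->{2,3}; Z {2,4,5,6}->{5,6} => REVISION
Constraint 4 (Z < U) on D(Z)={5,6} D(U)={3,4}: Z {5,6}->{}; U {3,4}->{} => REVISION
Total revisions = 3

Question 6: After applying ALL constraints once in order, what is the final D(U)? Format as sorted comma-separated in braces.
Constraint 1 (U != Y) on D(U)={3,4,5,6} D(Y)={1,2,3,4,5,6}: no change
Constraint 2 (U < Y) on D(U)={3,4,5,6} D(Y)={1,2,3,4,5,6}: U {3,4,5,6}->{3,4,5}; Y {1,2,3,4,5,6}->{4,5,6}
Constraint 3 (U + W = Z) on D(U)={3,4,5} D(W)={2,3,5,6} D(Z)={2,4,5,6}: U {3,4,5}->{3,4}; W {2,3,5,6}->{2,3}; Z {2,4,5,6}->{5,6}
Constraint 4 (Z < U) on D(Z)={5,6} D(U)={3,4}: Z {5,6}->{}; U {3,4}->{}
So after all 4 constraints: D(U) = {}

Answer: {}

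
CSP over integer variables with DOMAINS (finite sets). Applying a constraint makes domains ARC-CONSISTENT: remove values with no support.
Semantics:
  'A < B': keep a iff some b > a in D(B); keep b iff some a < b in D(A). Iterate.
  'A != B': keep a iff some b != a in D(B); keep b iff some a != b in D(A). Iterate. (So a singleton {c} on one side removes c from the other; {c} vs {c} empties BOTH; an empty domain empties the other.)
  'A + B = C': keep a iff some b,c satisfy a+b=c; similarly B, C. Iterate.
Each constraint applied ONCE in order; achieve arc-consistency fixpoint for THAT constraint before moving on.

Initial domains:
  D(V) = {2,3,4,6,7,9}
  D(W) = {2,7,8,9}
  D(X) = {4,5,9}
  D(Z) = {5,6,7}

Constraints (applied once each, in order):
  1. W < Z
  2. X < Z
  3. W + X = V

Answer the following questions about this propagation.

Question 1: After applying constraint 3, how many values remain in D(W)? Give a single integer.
Answer: 1

Derivation:
Constraint 1 (W < Z) on D(W)={2,7,8,9} D(Z)={5,6,7}: W {2,7,8,9}->{2}
Constraint 2 (X < Z) on D(X)={4,5,9} D(Z)={5,6,7}: X {4,5,9}->{4,5}
Constraint 3 (W + X = V) on D(W)={2} D(X)={4,5} D(V)={2,3,4,6,7,9}: V {2,3,4,6,7,9}->{6,7}
So after constraint 3: D(W)={2}, size = 1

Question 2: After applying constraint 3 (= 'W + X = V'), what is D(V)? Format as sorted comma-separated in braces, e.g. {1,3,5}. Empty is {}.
Constraint 1 (W < Z) on D(W)={2,7,8,9} D(Z)={5,6,7}: W {2,7,8,9}->{2}
Constraint 2 (X < Z) on D(X)={4,5,9} D(Z)={5,6,7}: X {4,5,9}->{4,5}
Constraint 3 (W + X = V) on D(W)={2} D(X)={4,5} D(V)={2,3,4,6,7,9}: V {2,3,4,6,7,9}->{6,7}
So after constraint 3: D(V) = {6,7}

Answer: {6,7}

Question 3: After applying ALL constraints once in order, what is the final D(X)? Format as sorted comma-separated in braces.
Constraint 1 (W < Z) on D(W)={2,7,8,9} D(Z)={5,6,7}: W {2,7,8,9}->{2}
Constraint 2 (X < Z) on D(X)={4,5,9} D(Z)={5,6,7}: X {4,5,9}->{4,5}
Constraint 3 (W + X = V) on D(W)={2} D(X)={4,5} D(V)={2,3,4,6,7,9}: V {2,3,4,6,7,9}->{6,7}
So after all 3 constraints: D(X) = {4,5}

Answer: {4,5}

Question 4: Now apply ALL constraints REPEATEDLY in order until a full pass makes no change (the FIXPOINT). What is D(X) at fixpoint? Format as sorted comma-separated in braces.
Answer: {4,5}

Derivation:
pass 0 (initial): D(X)={4,5,9}
pass 1: V {2,3,4,6,7,9}->{6,7}; W {2,7,8,9}->{2}; X {4,5,9}->{4,5}
pass 2: no change
Fixpoint after 2 passes: D(X) = {4,5}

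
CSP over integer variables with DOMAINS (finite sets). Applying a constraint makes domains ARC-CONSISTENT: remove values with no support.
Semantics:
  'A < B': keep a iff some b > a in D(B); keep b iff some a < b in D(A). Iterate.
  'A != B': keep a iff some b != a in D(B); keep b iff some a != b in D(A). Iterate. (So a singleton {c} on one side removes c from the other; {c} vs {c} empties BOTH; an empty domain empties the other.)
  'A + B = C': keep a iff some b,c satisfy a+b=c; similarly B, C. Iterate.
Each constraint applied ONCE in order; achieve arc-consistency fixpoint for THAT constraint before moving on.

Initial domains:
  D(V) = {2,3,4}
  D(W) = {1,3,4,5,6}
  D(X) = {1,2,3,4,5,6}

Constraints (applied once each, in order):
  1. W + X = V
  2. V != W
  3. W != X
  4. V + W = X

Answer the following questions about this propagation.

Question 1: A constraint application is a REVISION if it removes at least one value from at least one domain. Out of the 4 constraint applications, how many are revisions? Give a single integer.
Answer: 2

Derivation:
Constraint 1 (W + X = V) on D(W)={1,3,4,5,6} D(X)={1,2,3,4,5,6} D(V)={2,3,4}: W {1,3,4,5,6}->{1,3}; X {1,2,3,4,5,6}->{1,2,3} => REVISION
Constraint 2 (V != W) on D(V)={2,3,4} D(W)={1,3}: no change => not a revision
Constraint 3 (W != X) on D(W)={1,3} D(X)={1,2,3}: no change => not a revision
Constraint 4 (V + W = X) on D(V)={2,3,4} D(W)={1,3} D(X)={1,2,3}: V {2,3,4}->{2}; W {1,3}->{1}; X {1,2,3}->{3} => REVISION
Total revisions = 2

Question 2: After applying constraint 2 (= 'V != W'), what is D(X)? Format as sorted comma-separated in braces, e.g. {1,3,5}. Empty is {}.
Answer: {1,2,3}

Derivation:
Constraint 1 (W + X = V) on D(W)={1,3,4,5,6} D(X)={1,2,3,4,5,6} D(V)={2,3,4}: W {1,3,4,5,6}->{1,3}; X {1,2,3,4,5,6}->{1,2,3}
Constraint 2 (V != W) on D(V)={2,3,4} D(W)={1,3}: no change
So after constraint 2: D(X) = {1,2,3}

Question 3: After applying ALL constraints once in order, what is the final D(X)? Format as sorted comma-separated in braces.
Answer: {3}

Derivation:
Constraint 1 (W + X = V) on D(W)={1,3,4,5,6} D(X)={1,2,3,4,5,6} D(V)={2,3,4}: W {1,3,4,5,6}->{1,3}; X {1,2,3,4,5,6}->{1,2,3}
Constraint 2 (V != W) on D(V)={2,3,4} D(W)={1,3}: no change
Constraint 3 (W != X) on D(W)={1,3} D(X)={1,2,3}: no change
Constraint 4 (V + W = X) on D(V)={2,3,4} D(W)={1,3} D(X)={1,2,3}: V {2,3,4}->{2}; W {1,3}->{1}; X {1,2,3}->{3}
So after all 4 constraints: D(X) = {3}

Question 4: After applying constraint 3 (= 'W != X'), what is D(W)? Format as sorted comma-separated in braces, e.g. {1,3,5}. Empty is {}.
Constraint 1 (W + X = V) on D(W)={1,3,4,5,6} D(X)={1,2,3,4,5,6} D(V)={2,3,4}: W {1,3,4,5,6}->{1,3}; X {1,2,3,4,5,6}->{1,2,3}
Constraint 2 (V != W) on D(V)={2,3,4} D(W)={1,3}: no change
Constraint 3 (W != X) on D(W)={1,3} D(X)={1,2,3}: no change
So after constraint 3: D(W) = {1,3}

Answer: {1,3}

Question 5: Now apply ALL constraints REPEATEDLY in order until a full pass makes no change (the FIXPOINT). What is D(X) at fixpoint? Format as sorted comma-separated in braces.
Answer: {}

Derivation:
pass 0 (initial): D(X)={1,2,3,4,5,6}
pass 1: V {2,3,4}->{2}; W {1,3,4,5,6}->{1}; X {1,2,3,4,5,6}->{3}
pass 2: V {2}->{}; W {1}->{}; X {3}->{}
pass 3: no change
Fixpoint after 3 passes: D(X) = {}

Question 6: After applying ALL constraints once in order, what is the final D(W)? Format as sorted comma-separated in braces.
Constraint 1 (W + X = V) on D(W)={1,3,4,5,6} D(X)={1,2,3,4,5,6} D(V)={2,3,4}: W {1,3,4,5,6}->{1,3}; X {1,2,3,4,5,6}->{1,2,3}
Constraint 2 (V != W) on D(V)={2,3,4} D(W)={1,3}: no change
Constraint 3 (W != X) on D(W)={1,3} D(X)={1,2,3}: no change
Constraint 4 (V + W = X) on D(V)={2,3,4} D(W)={1,3} D(X)={1,2,3}: V {2,3,4}->{2}; W {1,3}->{1}; X {1,2,3}->{3}
So after all 4 constraints: D(W) = {1}

Answer: {1}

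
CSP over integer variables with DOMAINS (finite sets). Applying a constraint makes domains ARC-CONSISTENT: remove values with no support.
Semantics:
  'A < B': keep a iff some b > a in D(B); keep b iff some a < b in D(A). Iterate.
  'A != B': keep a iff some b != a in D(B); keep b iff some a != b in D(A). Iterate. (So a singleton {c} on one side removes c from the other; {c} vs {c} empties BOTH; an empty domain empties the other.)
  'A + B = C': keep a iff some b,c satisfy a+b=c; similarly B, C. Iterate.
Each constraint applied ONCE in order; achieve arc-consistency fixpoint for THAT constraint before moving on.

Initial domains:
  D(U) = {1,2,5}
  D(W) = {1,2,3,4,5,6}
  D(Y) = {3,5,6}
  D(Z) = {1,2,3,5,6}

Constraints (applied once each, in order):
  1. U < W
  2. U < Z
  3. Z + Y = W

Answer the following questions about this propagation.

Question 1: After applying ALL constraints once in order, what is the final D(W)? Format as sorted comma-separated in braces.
Constraint 1 (U < W) on D(U)={1,2,5} D(W)={1,2,3,4,5,6}: W {1,2,3,4,5,6}->{2,3,4,5,6}
Constraint 2 (U < Z) on D(U)={1,2,5} D(Z)={1,2,3,5,6}: Z {1,2,3,5,6}->{2,3,5,6}
Constraint 3 (Z + Y = W) on D(Z)={2,3,5,6} D(Y)={3,5,6} D(W)={2,3,4,5,6}: Z {2,3,5,6}->{2,3}; Y {3,5,6}->{3}; W {2,3,4,5,6}->{5,6}
So after all 3 constraints: D(W) = {5,6}

Answer: {5,6}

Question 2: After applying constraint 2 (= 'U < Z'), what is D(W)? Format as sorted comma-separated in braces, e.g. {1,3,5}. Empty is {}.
Answer: {2,3,4,5,6}

Derivation:
Constraint 1 (U < W) on D(U)={1,2,5} D(W)={1,2,3,4,5,6}: W {1,2,3,4,5,6}->{2,3,4,5,6}
Constraint 2 (U < Z) on D(U)={1,2,5} D(Z)={1,2,3,5,6}: Z {1,2,3,5,6}->{2,3,5,6}
So after constraint 2: D(W) = {2,3,4,5,6}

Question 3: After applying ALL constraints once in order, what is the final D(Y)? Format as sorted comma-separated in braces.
Answer: {3}

Derivation:
Constraint 1 (U < W) on D(U)={1,2,5} D(W)={1,2,3,4,5,6}: W {1,2,3,4,5,6}->{2,3,4,5,6}
Constraint 2 (U < Z) on D(U)={1,2,5} D(Z)={1,2,3,5,6}: Z {1,2,3,5,6}->{2,3,5,6}
Constraint 3 (Z + Y = W) on D(Z)={2,3,5,6} D(Y)={3,5,6} D(W)={2,3,4,5,6}: Z {2,3,5,6}->{2,3}; Y {3,5,6}->{3}; W {2,3,4,5,6}->{5,6}
So after all 3 constraints: D(Y) = {3}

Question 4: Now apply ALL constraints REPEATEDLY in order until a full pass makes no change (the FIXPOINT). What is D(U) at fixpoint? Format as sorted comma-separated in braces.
Answer: {1,2}

Derivation:
pass 0 (initial): D(U)={1,2,5}
pass 1: W {1,2,3,4,5,6}->{5,6}; Y {3,5,6}->{3}; Z {1,2,3,5,6}->{2,3}
pass 2: U {1,2,5}->{1,2}
pass 3: no change
Fixpoint after 3 passes: D(U) = {1,2}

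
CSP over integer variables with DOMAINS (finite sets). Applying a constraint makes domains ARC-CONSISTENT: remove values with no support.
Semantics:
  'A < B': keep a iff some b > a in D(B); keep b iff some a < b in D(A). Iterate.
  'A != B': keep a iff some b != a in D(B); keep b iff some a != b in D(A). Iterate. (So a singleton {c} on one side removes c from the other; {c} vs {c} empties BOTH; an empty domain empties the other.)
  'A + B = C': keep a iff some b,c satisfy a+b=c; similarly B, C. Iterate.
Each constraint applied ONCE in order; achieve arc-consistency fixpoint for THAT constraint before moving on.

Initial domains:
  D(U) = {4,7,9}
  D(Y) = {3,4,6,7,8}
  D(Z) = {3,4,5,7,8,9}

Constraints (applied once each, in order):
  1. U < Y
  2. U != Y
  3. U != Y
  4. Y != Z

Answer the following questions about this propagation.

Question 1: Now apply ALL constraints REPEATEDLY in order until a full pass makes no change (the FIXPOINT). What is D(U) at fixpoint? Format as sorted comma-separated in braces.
pass 0 (initial): D(U)={4,7,9}
pass 1: U {4,7,9}->{4,7}; Y {3,4,6,7,8}->{6,7,8}
pass 2: no change
Fixpoint after 2 passes: D(U) = {4,7}

Answer: {4,7}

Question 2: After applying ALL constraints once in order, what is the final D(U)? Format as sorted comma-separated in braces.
Answer: {4,7}

Derivation:
Constraint 1 (U < Y) on D(U)={4,7,9} D(Y)={3,4,6,7,8}: U {4,7,9}->{4,7}; Y {3,4,6,7,8}->{6,7,8}
Constraint 2 (U != Y) on D(U)={4,7} D(Y)={6,7,8}: no change
Constraint 3 (U != Y) on D(U)={4,7} D(Y)={6,7,8}: no change
Constraint 4 (Y != Z) on D(Y)={6,7,8} D(Z)={3,4,5,7,8,9}: no change
So after all 4 constraints: D(U) = {4,7}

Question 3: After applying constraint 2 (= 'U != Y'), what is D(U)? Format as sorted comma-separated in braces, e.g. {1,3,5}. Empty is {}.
Answer: {4,7}

Derivation:
Constraint 1 (U < Y) on D(U)={4,7,9} D(Y)={3,4,6,7,8}: U {4,7,9}->{4,7}; Y {3,4,6,7,8}->{6,7,8}
Constraint 2 (U != Y) on D(U)={4,7} D(Y)={6,7,8}: no change
So after constraint 2: D(U) = {4,7}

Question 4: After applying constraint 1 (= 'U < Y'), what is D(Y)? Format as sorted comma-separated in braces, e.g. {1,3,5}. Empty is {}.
Constraint 1 (U < Y) on D(U)={4,7,9} D(Y)={3,4,6,7,8}: U {4,7,9}->{4,7}; Y {3,4,6,7,8}->{6,7,8}
So after constraint 1: D(Y) = {6,7,8}

Answer: {6,7,8}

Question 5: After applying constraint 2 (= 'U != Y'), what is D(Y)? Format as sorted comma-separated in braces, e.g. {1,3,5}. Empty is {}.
Answer: {6,7,8}

Derivation:
Constraint 1 (U < Y) on D(U)={4,7,9} D(Y)={3,4,6,7,8}: U {4,7,9}->{4,7}; Y {3,4,6,7,8}->{6,7,8}
Constraint 2 (U != Y) on D(U)={4,7} D(Y)={6,7,8}: no change
So after constraint 2: D(Y) = {6,7,8}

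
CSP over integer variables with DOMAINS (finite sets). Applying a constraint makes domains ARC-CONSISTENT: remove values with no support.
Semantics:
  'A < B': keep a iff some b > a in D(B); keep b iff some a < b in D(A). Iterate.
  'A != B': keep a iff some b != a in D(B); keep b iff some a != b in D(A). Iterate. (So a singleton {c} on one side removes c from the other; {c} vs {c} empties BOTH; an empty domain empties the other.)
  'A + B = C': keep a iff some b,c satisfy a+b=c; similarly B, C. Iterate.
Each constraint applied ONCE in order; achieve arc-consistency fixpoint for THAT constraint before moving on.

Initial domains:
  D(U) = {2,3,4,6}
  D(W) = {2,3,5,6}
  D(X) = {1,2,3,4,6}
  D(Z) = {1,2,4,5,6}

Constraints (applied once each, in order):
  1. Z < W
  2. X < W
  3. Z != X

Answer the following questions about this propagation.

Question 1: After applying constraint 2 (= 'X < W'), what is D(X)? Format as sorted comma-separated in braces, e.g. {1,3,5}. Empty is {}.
Constraint 1 (Z < W) on D(Z)={1,2,4,5,6} D(W)={2,3,5,6}: Z {1,2,4,5,6}->{1,2,4,5}
Constraint 2 (X < W) on D(X)={1,2,3,4,6} D(W)={2,3,5,6}: X {1,2,3,4,6}->{1,2,3,4}
So after constraint 2: D(X) = {1,2,3,4}

Answer: {1,2,3,4}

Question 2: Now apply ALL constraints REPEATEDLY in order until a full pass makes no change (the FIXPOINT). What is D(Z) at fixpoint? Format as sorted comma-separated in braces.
Answer: {1,2,4,5}

Derivation:
pass 0 (initial): D(Z)={1,2,4,5,6}
pass 1: X {1,2,3,4,6}->{1,2,3,4}; Z {1,2,4,5,6}->{1,2,4,5}
pass 2: no change
Fixpoint after 2 passes: D(Z) = {1,2,4,5}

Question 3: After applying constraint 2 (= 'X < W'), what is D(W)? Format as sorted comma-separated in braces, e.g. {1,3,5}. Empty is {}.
Constraint 1 (Z < W) on D(Z)={1,2,4,5,6} D(W)={2,3,5,6}: Z {1,2,4,5,6}->{1,2,4,5}
Constraint 2 (X < W) on D(X)={1,2,3,4,6} D(W)={2,3,5,6}: X {1,2,3,4,6}->{1,2,3,4}
So after constraint 2: D(W) = {2,3,5,6}

Answer: {2,3,5,6}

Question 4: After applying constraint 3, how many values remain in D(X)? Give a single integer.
Answer: 4

Derivation:
Constraint 1 (Z < W) on D(Z)={1,2,4,5,6} D(W)={2,3,5,6}: Z {1,2,4,5,6}->{1,2,4,5}
Constraint 2 (X < W) on D(X)={1,2,3,4,6} D(W)={2,3,5,6}: X {1,2,3,4,6}->{1,2,3,4}
Constraint 3 (Z != X) on D(Z)={1,2,4,5} D(X)={1,2,3,4}: no change
So after constraint 3: D(X)={1,2,3,4}, size = 4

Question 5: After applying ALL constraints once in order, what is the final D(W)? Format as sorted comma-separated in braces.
Answer: {2,3,5,6}

Derivation:
Constraint 1 (Z < W) on D(Z)={1,2,4,5,6} D(W)={2,3,5,6}: Z {1,2,4,5,6}->{1,2,4,5}
Constraint 2 (X < W) on D(X)={1,2,3,4,6} D(W)={2,3,5,6}: X {1,2,3,4,6}->{1,2,3,4}
Constraint 3 (Z != X) on D(Z)={1,2,4,5} D(X)={1,2,3,4}: no change
So after all 3 constraints: D(W) = {2,3,5,6}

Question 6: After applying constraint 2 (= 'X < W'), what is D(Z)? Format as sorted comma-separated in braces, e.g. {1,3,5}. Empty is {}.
Constraint 1 (Z < W) on D(Z)={1,2,4,5,6} D(W)={2,3,5,6}: Z {1,2,4,5,6}->{1,2,4,5}
Constraint 2 (X < W) on D(X)={1,2,3,4,6} D(W)={2,3,5,6}: X {1,2,3,4,6}->{1,2,3,4}
So after constraint 2: D(Z) = {1,2,4,5}

Answer: {1,2,4,5}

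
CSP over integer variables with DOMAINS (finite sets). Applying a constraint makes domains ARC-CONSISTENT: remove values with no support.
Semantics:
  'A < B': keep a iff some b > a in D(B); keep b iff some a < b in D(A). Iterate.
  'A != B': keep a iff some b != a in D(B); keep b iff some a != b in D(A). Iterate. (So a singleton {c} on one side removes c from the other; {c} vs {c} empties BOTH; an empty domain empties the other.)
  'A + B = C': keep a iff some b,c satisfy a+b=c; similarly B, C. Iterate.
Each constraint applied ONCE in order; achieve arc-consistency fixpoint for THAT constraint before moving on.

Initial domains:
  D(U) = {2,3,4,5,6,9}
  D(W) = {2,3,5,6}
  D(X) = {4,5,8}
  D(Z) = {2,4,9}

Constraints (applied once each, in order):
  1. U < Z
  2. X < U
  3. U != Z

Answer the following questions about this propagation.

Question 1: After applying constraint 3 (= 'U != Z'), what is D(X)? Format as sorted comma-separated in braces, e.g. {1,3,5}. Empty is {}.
Answer: {4,5}

Derivation:
Constraint 1 (U < Z) on D(U)={2,3,4,5,6,9} D(Z)={2,4,9}: U {2,3,4,5,6,9}->{2,3,4,5,6}; Z {2,4,9}->{4,9}
Constraint 2 (X < U) on D(X)={4,5,8} D(U)={2,3,4,5,6}: X {4,5,8}->{4,5}; U {2,3,4,5,6}->{5,6}
Constraint 3 (U != Z) on D(U)={5,6} D(Z)={4,9}: no change
So after constraint 3: D(X) = {4,5}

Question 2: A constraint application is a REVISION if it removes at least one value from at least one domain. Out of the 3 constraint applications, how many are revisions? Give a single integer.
Constraint 1 (U < Z) on D(U)={2,3,4,5,6,9} D(Z)={2,4,9}: U {2,3,4,5,6,9}->{2,3,4,5,6}; Z {2,4,9}->{4,9} => REVISION
Constraint 2 (X < U) on D(X)={4,5,8} D(U)={2,3,4,5,6}: X {4,5,8}->{4,5}; U {2,3,4,5,6}->{5,6} => REVISION
Constraint 3 (U != Z) on D(U)={5,6} D(Z)={4,9}: no change => not a revision
Total revisions = 2

Answer: 2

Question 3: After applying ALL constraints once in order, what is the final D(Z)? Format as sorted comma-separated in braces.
Answer: {4,9}

Derivation:
Constraint 1 (U < Z) on D(U)={2,3,4,5,6,9} D(Z)={2,4,9}: U {2,3,4,5,6,9}->{2,3,4,5,6}; Z {2,4,9}->{4,9}
Constraint 2 (X < U) on D(X)={4,5,8} D(U)={2,3,4,5,6}: X {4,5,8}->{4,5}; U {2,3,4,5,6}->{5,6}
Constraint 3 (U != Z) on D(U)={5,6} D(Z)={4,9}: no change
So after all 3 constraints: D(Z) = {4,9}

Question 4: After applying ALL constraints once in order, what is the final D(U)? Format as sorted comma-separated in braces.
Answer: {5,6}

Derivation:
Constraint 1 (U < Z) on D(U)={2,3,4,5,6,9} D(Z)={2,4,9}: U {2,3,4,5,6,9}->{2,3,4,5,6}; Z {2,4,9}->{4,9}
Constraint 2 (X < U) on D(X)={4,5,8} D(U)={2,3,4,5,6}: X {4,5,8}->{4,5}; U {2,3,4,5,6}->{5,6}
Constraint 3 (U != Z) on D(U)={5,6} D(Z)={4,9}: no change
So after all 3 constraints: D(U) = {5,6}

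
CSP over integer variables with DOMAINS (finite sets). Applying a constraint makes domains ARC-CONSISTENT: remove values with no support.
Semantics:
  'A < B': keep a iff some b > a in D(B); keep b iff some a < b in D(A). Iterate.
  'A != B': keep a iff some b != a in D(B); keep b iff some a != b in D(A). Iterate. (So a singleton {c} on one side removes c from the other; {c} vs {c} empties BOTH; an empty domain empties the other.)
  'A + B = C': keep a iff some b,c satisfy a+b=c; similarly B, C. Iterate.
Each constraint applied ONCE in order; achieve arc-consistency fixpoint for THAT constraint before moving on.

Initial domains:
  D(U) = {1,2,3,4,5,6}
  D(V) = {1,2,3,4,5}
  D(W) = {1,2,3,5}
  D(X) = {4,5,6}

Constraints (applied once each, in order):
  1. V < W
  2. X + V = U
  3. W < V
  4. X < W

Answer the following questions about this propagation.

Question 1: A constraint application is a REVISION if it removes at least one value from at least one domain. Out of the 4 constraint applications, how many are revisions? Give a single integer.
Answer: 4

Derivation:
Constraint 1 (V < W) on D(V)={1,2,3,4,5} D(W)={1,2,3,5}: V {1,2,3,4,5}->{1,2,3,4}; W {1,2,3,5}->{2,3,5} => REVISION
Constraint 2 (X + V = U) on D(X)={4,5,6} D(V)={1,2,3,4} D(U)={1,2,3,4,5,6}: X {4,5,6}->{4,5}; V {1,2,3,4}->{1,2}; U {1,2,3,4,5,6}->{5,6} => REVISION
Constraint 3 (W < V) on D(W)={2,3,5} D(V)={1,2}: W {2,3,5}->{}; V {1,2}->{} => REVISION
Constraint 4 (X < W) on D(X)={4,5} D(W)={}: X {4,5}->{} => REVISION
Total revisions = 4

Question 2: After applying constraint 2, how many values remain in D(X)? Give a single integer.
Answer: 2

Derivation:
Constraint 1 (V < W) on D(V)={1,2,3,4,5} D(W)={1,2,3,5}: V {1,2,3,4,5}->{1,2,3,4}; W {1,2,3,5}->{2,3,5}
Constraint 2 (X + V = U) on D(X)={4,5,6} D(V)={1,2,3,4} D(U)={1,2,3,4,5,6}: X {4,5,6}->{4,5}; V {1,2,3,4}->{1,2}; U {1,2,3,4,5,6}->{5,6}
So after constraint 2: D(X)={4,5}, size = 2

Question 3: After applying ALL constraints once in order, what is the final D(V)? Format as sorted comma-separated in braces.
Constraint 1 (V < W) on D(V)={1,2,3,4,5} D(W)={1,2,3,5}: V {1,2,3,4,5}->{1,2,3,4}; W {1,2,3,5}->{2,3,5}
Constraint 2 (X + V = U) on D(X)={4,5,6} D(V)={1,2,3,4} D(U)={1,2,3,4,5,6}: X {4,5,6}->{4,5}; V {1,2,3,4}->{1,2}; U {1,2,3,4,5,6}->{5,6}
Constraint 3 (W < V) on D(W)={2,3,5} D(V)={1,2}: W {2,3,5}->{}; V {1,2}->{}
Constraint 4 (X < W) on D(X)={4,5} D(W)={}: X {4,5}->{}
So after all 4 constraints: D(V) = {}

Answer: {}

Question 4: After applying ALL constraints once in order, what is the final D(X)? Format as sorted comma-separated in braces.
Answer: {}

Derivation:
Constraint 1 (V < W) on D(V)={1,2,3,4,5} D(W)={1,2,3,5}: V {1,2,3,4,5}->{1,2,3,4}; W {1,2,3,5}->{2,3,5}
Constraint 2 (X + V = U) on D(X)={4,5,6} D(V)={1,2,3,4} D(U)={1,2,3,4,5,6}: X {4,5,6}->{4,5}; V {1,2,3,4}->{1,2}; U {1,2,3,4,5,6}->{5,6}
Constraint 3 (W < V) on D(W)={2,3,5} D(V)={1,2}: W {2,3,5}->{}; V {1,2}->{}
Constraint 4 (X < W) on D(X)={4,5} D(W)={}: X {4,5}->{}
So after all 4 constraints: D(X) = {}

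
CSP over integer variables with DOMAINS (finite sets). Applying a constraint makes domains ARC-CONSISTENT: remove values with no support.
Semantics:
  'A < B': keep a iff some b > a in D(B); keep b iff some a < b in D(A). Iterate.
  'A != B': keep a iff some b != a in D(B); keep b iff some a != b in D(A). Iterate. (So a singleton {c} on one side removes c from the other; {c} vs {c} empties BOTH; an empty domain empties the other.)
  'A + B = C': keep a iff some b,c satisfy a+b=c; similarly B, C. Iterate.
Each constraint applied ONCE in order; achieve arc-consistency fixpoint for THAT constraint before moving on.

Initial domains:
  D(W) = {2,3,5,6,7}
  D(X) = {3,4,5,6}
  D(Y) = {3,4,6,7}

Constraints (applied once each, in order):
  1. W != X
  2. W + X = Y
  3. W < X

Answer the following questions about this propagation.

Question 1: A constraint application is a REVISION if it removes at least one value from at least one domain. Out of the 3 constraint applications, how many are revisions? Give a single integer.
Constraint 1 (W != X) on D(W)={2,3,5,6,7} D(X)={3,4,5,6}: no change => not a revision
Constraint 2 (W + X = Y) on D(W)={2,3,5,6,7} D(X)={3,4,5,6} D(Y)={3,4,6,7}: W {2,3,5,6,7}->{2,3}; X {3,4,5,6}->{3,4,5}; Y {3,4,6,7}->{6,7} => REVISION
Constraint 3 (W < X) on D(W)={2,3} D(X)={3,4,5}: no change => not a revision
Total revisions = 1

Answer: 1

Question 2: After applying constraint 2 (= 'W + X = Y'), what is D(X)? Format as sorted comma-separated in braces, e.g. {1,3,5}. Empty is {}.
Answer: {3,4,5}

Derivation:
Constraint 1 (W != X) on D(W)={2,3,5,6,7} D(X)={3,4,5,6}: no change
Constraint 2 (W + X = Y) on D(W)={2,3,5,6,7} D(X)={3,4,5,6} D(Y)={3,4,6,7}: W {2,3,5,6,7}->{2,3}; X {3,4,5,6}->{3,4,5}; Y {3,4,6,7}->{6,7}
So after constraint 2: D(X) = {3,4,5}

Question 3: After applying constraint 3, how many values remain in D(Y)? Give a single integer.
Answer: 2

Derivation:
Constraint 1 (W != X) on D(W)={2,3,5,6,7} D(X)={3,4,5,6}: no change
Constraint 2 (W + X = Y) on D(W)={2,3,5,6,7} D(X)={3,4,5,6} D(Y)={3,4,6,7}: W {2,3,5,6,7}->{2,3}; X {3,4,5,6}->{3,4,5}; Y {3,4,6,7}->{6,7}
Constraint 3 (W < X) on D(W)={2,3} D(X)={3,4,5}: no change
So after constraint 3: D(Y)={6,7}, size = 2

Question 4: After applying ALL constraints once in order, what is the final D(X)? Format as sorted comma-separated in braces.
Constraint 1 (W != X) on D(W)={2,3,5,6,7} D(X)={3,4,5,6}: no change
Constraint 2 (W + X = Y) on D(W)={2,3,5,6,7} D(X)={3,4,5,6} D(Y)={3,4,6,7}: W {2,3,5,6,7}->{2,3}; X {3,4,5,6}->{3,4,5}; Y {3,4,6,7}->{6,7}
Constraint 3 (W < X) on D(W)={2,3} D(X)={3,4,5}: no change
So after all 3 constraints: D(X) = {3,4,5}

Answer: {3,4,5}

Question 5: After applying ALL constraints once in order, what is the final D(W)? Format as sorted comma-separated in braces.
Answer: {2,3}

Derivation:
Constraint 1 (W != X) on D(W)={2,3,5,6,7} D(X)={3,4,5,6}: no change
Constraint 2 (W + X = Y) on D(W)={2,3,5,6,7} D(X)={3,4,5,6} D(Y)={3,4,6,7}: W {2,3,5,6,7}->{2,3}; X {3,4,5,6}->{3,4,5}; Y {3,4,6,7}->{6,7}
Constraint 3 (W < X) on D(W)={2,3} D(X)={3,4,5}: no change
So after all 3 constraints: D(W) = {2,3}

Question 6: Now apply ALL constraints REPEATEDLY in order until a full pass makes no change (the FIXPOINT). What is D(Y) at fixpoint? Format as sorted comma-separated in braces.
pass 0 (initial): D(Y)={3,4,6,7}
pass 1: W {2,3,5,6,7}->{2,3}; X {3,4,5,6}->{3,4,5}; Y {3,4,6,7}->{6,7}
pass 2: no change
Fixpoint after 2 passes: D(Y) = {6,7}

Answer: {6,7}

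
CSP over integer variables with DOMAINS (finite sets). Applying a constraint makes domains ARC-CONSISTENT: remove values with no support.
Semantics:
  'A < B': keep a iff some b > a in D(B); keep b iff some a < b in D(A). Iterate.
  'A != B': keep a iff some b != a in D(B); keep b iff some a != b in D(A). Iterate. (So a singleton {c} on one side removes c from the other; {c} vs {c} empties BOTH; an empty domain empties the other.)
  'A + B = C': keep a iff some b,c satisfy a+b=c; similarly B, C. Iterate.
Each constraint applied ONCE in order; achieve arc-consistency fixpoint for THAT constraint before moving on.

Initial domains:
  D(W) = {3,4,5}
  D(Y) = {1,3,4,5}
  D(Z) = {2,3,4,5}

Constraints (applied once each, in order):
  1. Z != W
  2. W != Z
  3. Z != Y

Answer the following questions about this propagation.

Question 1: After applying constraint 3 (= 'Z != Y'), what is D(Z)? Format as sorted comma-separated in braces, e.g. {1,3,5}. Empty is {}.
Answer: {2,3,4,5}

Derivation:
Constraint 1 (Z != W) on D(Z)={2,3,4,5} D(W)={3,4,5}: no change
Constraint 2 (W != Z) on D(W)={3,4,5} D(Z)={2,3,4,5}: no change
Constraint 3 (Z != Y) on D(Z)={2,3,4,5} D(Y)={1,3,4,5}: no change
So after constraint 3: D(Z) = {2,3,4,5}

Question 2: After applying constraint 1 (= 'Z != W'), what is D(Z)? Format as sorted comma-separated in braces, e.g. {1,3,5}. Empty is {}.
Answer: {2,3,4,5}

Derivation:
Constraint 1 (Z != W) on D(Z)={2,3,4,5} D(W)={3,4,5}: no change
So after constraint 1: D(Z) = {2,3,4,5}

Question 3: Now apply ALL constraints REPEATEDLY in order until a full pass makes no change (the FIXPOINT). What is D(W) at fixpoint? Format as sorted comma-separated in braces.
Answer: {3,4,5}

Derivation:
pass 0 (initial): D(W)={3,4,5}
pass 1: no change
Fixpoint after 1 passes: D(W) = {3,4,5}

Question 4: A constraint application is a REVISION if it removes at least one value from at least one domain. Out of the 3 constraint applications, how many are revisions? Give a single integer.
Answer: 0

Derivation:
Constraint 1 (Z != W) on D(Z)={2,3,4,5} D(W)={3,4,5}: no change => not a revision
Constraint 2 (W != Z) on D(W)={3,4,5} D(Z)={2,3,4,5}: no change => not a revision
Constraint 3 (Z != Y) on D(Z)={2,3,4,5} D(Y)={1,3,4,5}: no change => not a revision
Total revisions = 0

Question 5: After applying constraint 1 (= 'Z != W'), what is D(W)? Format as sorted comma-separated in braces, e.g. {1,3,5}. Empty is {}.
Constraint 1 (Z != W) on D(Z)={2,3,4,5} D(W)={3,4,5}: no change
So after constraint 1: D(W) = {3,4,5}

Answer: {3,4,5}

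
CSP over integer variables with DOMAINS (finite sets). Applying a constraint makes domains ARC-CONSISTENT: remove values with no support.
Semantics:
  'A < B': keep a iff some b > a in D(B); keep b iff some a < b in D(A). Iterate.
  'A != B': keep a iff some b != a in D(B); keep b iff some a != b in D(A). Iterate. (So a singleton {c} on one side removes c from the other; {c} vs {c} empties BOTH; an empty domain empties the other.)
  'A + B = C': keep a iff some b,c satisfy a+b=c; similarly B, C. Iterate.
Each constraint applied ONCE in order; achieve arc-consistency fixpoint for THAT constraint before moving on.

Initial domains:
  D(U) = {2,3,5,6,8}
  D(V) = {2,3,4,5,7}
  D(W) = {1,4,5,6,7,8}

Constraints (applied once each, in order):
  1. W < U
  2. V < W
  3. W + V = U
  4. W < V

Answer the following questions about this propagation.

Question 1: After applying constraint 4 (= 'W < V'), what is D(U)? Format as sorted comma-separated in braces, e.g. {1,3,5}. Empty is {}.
Answer: {6,8}

Derivation:
Constraint 1 (W < U) on D(W)={1,4,5,6,7,8} D(U)={2,3,5,6,8}: W {1,4,5,6,7,8}->{1,4,5,6,7}
Constraint 2 (V < W) on D(V)={2,3,4,5,7} D(W)={1,4,5,6,7}: V {2,3,4,5,7}->{2,3,4,5}; W {1,4,5,6,7}->{4,5,6,7}
Constraint 3 (W + V = U) on D(W)={4,5,6,7} D(V)={2,3,4,5} D(U)={2,3,5,6,8}: W {4,5,6,7}->{4,5,6}; V {2,3,4,5}->{2,3,4}; U {2,3,5,6,8}->{6,8}
Constraint 4 (W < V) on D(W)={4,5,6} D(V)={2,3,4}: W {4,5,6}->{}; V {2,3,4}->{}
So after constraint 4: D(U) = {6,8}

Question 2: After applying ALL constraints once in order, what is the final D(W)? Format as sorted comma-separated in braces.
Constraint 1 (W < U) on D(W)={1,4,5,6,7,8} D(U)={2,3,5,6,8}: W {1,4,5,6,7,8}->{1,4,5,6,7}
Constraint 2 (V < W) on D(V)={2,3,4,5,7} D(W)={1,4,5,6,7}: V {2,3,4,5,7}->{2,3,4,5}; W {1,4,5,6,7}->{4,5,6,7}
Constraint 3 (W + V = U) on D(W)={4,5,6,7} D(V)={2,3,4,5} D(U)={2,3,5,6,8}: W {4,5,6,7}->{4,5,6}; V {2,3,4,5}->{2,3,4}; U {2,3,5,6,8}->{6,8}
Constraint 4 (W < V) on D(W)={4,5,6} D(V)={2,3,4}: W {4,5,6}->{}; V {2,3,4}->{}
So after all 4 constraints: D(W) = {}

Answer: {}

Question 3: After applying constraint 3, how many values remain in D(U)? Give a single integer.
Constraint 1 (W < U) on D(W)={1,4,5,6,7,8} D(U)={2,3,5,6,8}: W {1,4,5,6,7,8}->{1,4,5,6,7}
Constraint 2 (V < W) on D(V)={2,3,4,5,7} D(W)={1,4,5,6,7}: V {2,3,4,5,7}->{2,3,4,5}; W {1,4,5,6,7}->{4,5,6,7}
Constraint 3 (W + V = U) on D(W)={4,5,6,7} D(V)={2,3,4,5} D(U)={2,3,5,6,8}: W {4,5,6,7}->{4,5,6}; V {2,3,4,5}->{2,3,4}; U {2,3,5,6,8}->{6,8}
So after constraint 3: D(U)={6,8}, size = 2

Answer: 2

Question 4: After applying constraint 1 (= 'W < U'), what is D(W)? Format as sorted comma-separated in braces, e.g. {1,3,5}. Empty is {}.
Constraint 1 (W < U) on D(W)={1,4,5,6,7,8} D(U)={2,3,5,6,8}: W {1,4,5,6,7,8}->{1,4,5,6,7}
So after constraint 1: D(W) = {1,4,5,6,7}

Answer: {1,4,5,6,7}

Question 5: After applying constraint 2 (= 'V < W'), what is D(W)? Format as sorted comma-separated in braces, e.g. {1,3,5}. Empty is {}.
Constraint 1 (W < U) on D(W)={1,4,5,6,7,8} D(U)={2,3,5,6,8}: W {1,4,5,6,7,8}->{1,4,5,6,7}
Constraint 2 (V < W) on D(V)={2,3,4,5,7} D(W)={1,4,5,6,7}: V {2,3,4,5,7}->{2,3,4,5}; W {1,4,5,6,7}->{4,5,6,7}
So after constraint 2: D(W) = {4,5,6,7}

Answer: {4,5,6,7}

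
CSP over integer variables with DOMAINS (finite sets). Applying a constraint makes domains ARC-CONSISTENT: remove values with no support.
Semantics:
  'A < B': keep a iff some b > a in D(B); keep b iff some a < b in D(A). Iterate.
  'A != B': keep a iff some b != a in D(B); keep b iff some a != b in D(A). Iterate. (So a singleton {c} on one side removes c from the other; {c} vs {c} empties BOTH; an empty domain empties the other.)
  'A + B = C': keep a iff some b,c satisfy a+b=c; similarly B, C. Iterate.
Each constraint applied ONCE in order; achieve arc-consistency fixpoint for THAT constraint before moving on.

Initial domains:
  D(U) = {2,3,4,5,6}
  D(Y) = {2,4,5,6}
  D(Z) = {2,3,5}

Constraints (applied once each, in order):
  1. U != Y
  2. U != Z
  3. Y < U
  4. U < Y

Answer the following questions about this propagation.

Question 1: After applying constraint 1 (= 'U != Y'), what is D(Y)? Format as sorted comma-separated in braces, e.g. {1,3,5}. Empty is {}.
Answer: {2,4,5,6}

Derivation:
Constraint 1 (U != Y) on D(U)={2,3,4,5,6} D(Y)={2,4,5,6}: no change
So after constraint 1: D(Y) = {2,4,5,6}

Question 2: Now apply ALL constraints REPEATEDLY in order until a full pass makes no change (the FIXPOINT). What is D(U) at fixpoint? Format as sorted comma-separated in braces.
Answer: {}

Derivation:
pass 0 (initial): D(U)={2,3,4,5,6}
pass 1: U {2,3,4,5,6}->{3,4}; Y {2,4,5,6}->{4,5}
pass 2: U {3,4}->{}; Y {4,5}->{}
pass 3: Z {2,3,5}->{}
pass 4: no change
Fixpoint after 4 passes: D(U) = {}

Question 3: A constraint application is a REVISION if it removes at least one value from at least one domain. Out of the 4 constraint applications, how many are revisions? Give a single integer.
Answer: 2

Derivation:
Constraint 1 (U != Y) on D(U)={2,3,4,5,6} D(Y)={2,4,5,6}: no change => not a revision
Constraint 2 (U != Z) on D(U)={2,3,4,5,6} D(Z)={2,3,5}: no change => not a revision
Constraint 3 (Y < U) on D(Y)={2,4,5,6} D(U)={2,3,4,5,6}: Y {2,4,5,6}->{2,4,5}; U {2,3,4,5,6}->{3,4,5,6} => REVISION
Constraint 4 (U < Y) on D(U)={3,4,5,6} D(Y)={2,4,5}: U {3,4,5,6}->{3,4}; Y {2,4,5}->{4,5} => REVISION
Total revisions = 2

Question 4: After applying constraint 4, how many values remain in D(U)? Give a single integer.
Constraint 1 (U != Y) on D(U)={2,3,4,5,6} D(Y)={2,4,5,6}: no change
Constraint 2 (U != Z) on D(U)={2,3,4,5,6} D(Z)={2,3,5}: no change
Constraint 3 (Y < U) on D(Y)={2,4,5,6} D(U)={2,3,4,5,6}: Y {2,4,5,6}->{2,4,5}; U {2,3,4,5,6}->{3,4,5,6}
Constraint 4 (U < Y) on D(U)={3,4,5,6} D(Y)={2,4,5}: U {3,4,5,6}->{3,4}; Y {2,4,5}->{4,5}
So after constraint 4: D(U)={3,4}, size = 2

Answer: 2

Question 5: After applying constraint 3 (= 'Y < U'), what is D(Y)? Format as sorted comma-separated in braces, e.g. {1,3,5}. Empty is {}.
Answer: {2,4,5}

Derivation:
Constraint 1 (U != Y) on D(U)={2,3,4,5,6} D(Y)={2,4,5,6}: no change
Constraint 2 (U != Z) on D(U)={2,3,4,5,6} D(Z)={2,3,5}: no change
Constraint 3 (Y < U) on D(Y)={2,4,5,6} D(U)={2,3,4,5,6}: Y {2,4,5,6}->{2,4,5}; U {2,3,4,5,6}->{3,4,5,6}
So after constraint 3: D(Y) = {2,4,5}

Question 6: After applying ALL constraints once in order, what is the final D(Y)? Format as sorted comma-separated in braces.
Answer: {4,5}

Derivation:
Constraint 1 (U != Y) on D(U)={2,3,4,5,6} D(Y)={2,4,5,6}: no change
Constraint 2 (U != Z) on D(U)={2,3,4,5,6} D(Z)={2,3,5}: no change
Constraint 3 (Y < U) on D(Y)={2,4,5,6} D(U)={2,3,4,5,6}: Y {2,4,5,6}->{2,4,5}; U {2,3,4,5,6}->{3,4,5,6}
Constraint 4 (U < Y) on D(U)={3,4,5,6} D(Y)={2,4,5}: U {3,4,5,6}->{3,4}; Y {2,4,5}->{4,5}
So after all 4 constraints: D(Y) = {4,5}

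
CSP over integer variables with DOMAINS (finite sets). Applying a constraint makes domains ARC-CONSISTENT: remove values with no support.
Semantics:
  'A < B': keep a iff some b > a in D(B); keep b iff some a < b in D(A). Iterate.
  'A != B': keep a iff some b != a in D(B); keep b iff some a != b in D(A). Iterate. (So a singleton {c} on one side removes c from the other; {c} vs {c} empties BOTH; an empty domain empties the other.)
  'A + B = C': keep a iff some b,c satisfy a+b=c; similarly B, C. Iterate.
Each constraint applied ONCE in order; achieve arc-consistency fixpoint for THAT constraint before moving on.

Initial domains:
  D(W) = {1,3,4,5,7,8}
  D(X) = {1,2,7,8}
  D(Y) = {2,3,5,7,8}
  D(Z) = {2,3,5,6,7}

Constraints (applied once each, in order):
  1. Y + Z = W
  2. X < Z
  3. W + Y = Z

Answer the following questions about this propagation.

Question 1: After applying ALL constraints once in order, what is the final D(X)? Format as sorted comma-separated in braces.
Constraint 1 (Y + Z = W) on D(Y)={2,3,5,7,8} D(Z)={2,3,5,6,7} D(W)={1,3,4,5,7,8}: Y {2,3,5,7,8}->{2,3,5}; Z {2,3,5,6,7}->{2,3,5,6}; W {1,3,4,5,7,8}->{4,5,7,8}
Constraint 2 (X < Z) on D(X)={1,2,7,8} D(Z)={2,3,5,6}: X {1,2,7,8}->{1,2}
Constraint 3 (W + Y = Z) on D(W)={4,5,7,8} D(Y)={2,3,5} D(Z)={2,3,5,6}: W {4,5,7,8}->{4}; Y {2,3,5}->{2}; Z {2,3,5,6}->{6}
So after all 3 constraints: D(X) = {1,2}

Answer: {1,2}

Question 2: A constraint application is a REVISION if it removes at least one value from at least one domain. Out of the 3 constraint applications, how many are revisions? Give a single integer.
Constraint 1 (Y + Z = W) on D(Y)={2,3,5,7,8} D(Z)={2,3,5,6,7} D(W)={1,3,4,5,7,8}: Y {2,3,5,7,8}->{2,3,5}; Z {2,3,5,6,7}->{2,3,5,6}; W {1,3,4,5,7,8}->{4,5,7,8} => REVISION
Constraint 2 (X < Z) on D(X)={1,2,7,8} D(Z)={2,3,5,6}: X {1,2,7,8}->{1,2} => REVISION
Constraint 3 (W + Y = Z) on D(W)={4,5,7,8} D(Y)={2,3,5} D(Z)={2,3,5,6}: W {4,5,7,8}->{4}; Y {2,3,5}->{2}; Z {2,3,5,6}->{6} => REVISION
Total revisions = 3

Answer: 3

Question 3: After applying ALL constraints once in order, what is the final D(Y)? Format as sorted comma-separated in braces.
Answer: {2}

Derivation:
Constraint 1 (Y + Z = W) on D(Y)={2,3,5,7,8} D(Z)={2,3,5,6,7} D(W)={1,3,4,5,7,8}: Y {2,3,5,7,8}->{2,3,5}; Z {2,3,5,6,7}->{2,3,5,6}; W {1,3,4,5,7,8}->{4,5,7,8}
Constraint 2 (X < Z) on D(X)={1,2,7,8} D(Z)={2,3,5,6}: X {1,2,7,8}->{1,2}
Constraint 3 (W + Y = Z) on D(W)={4,5,7,8} D(Y)={2,3,5} D(Z)={2,3,5,6}: W {4,5,7,8}->{4}; Y {2,3,5}->{2}; Z {2,3,5,6}->{6}
So after all 3 constraints: D(Y) = {2}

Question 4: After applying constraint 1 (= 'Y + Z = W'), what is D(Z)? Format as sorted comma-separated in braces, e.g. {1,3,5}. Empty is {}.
Answer: {2,3,5,6}

Derivation:
Constraint 1 (Y + Z = W) on D(Y)={2,3,5,7,8} D(Z)={2,3,5,6,7} D(W)={1,3,4,5,7,8}: Y {2,3,5,7,8}->{2,3,5}; Z {2,3,5,6,7}->{2,3,5,6}; W {1,3,4,5,7,8}->{4,5,7,8}
So after constraint 1: D(Z) = {2,3,5,6}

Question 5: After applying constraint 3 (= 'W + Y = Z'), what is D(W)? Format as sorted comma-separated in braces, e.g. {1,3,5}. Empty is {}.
Answer: {4}

Derivation:
Constraint 1 (Y + Z = W) on D(Y)={2,3,5,7,8} D(Z)={2,3,5,6,7} D(W)={1,3,4,5,7,8}: Y {2,3,5,7,8}->{2,3,5}; Z {2,3,5,6,7}->{2,3,5,6}; W {1,3,4,5,7,8}->{4,5,7,8}
Constraint 2 (X < Z) on D(X)={1,2,7,8} D(Z)={2,3,5,6}: X {1,2,7,8}->{1,2}
Constraint 3 (W + Y = Z) on D(W)={4,5,7,8} D(Y)={2,3,5} D(Z)={2,3,5,6}: W {4,5,7,8}->{4}; Y {2,3,5}->{2}; Z {2,3,5,6}->{6}
So after constraint 3: D(W) = {4}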